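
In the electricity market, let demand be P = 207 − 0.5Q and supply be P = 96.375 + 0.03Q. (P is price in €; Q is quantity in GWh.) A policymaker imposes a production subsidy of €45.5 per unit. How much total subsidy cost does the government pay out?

Competitive equilibrium: 207 − 0.5Q = 96.375 + 0.03Q → Q* = 208.72642, P* = 102.63679.
The subsidy lowers effective supply by 45.5: P = 50.875 + 0.03Q.
New quantity: 207 − 0.5Q = 50.875 + 0.03Q → Q' = 294.57547.
Total subsidy cost = 45.5 × 294.57547 = €13403.18.

€13403.18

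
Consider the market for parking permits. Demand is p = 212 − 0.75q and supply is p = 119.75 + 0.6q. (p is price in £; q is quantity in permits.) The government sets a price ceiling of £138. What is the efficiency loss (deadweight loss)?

£970.43

Competitive equilibrium: 212 − 0.75q = 119.75 + 0.6q → q* = 68.3333, p* = 160.75.
At the ceiling p = 138, quantity supplied = (138 − 119.75)/0.6 = 30.4167.
Willingness to pay at q' = 30.4167: 212 − 0.75·30.4167 = 189.1875.
Δq = 68.3333 − 30.4167 = 37.9166; wedge = 189.1875 − 138 = 51.1875.
Welfare loss = ½ × 37.9166 × 51.1875 = £970.43.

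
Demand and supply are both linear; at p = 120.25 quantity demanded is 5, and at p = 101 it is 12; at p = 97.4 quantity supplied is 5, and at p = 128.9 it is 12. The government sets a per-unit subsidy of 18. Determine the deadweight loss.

Demand slope = (101 − 120.25)/(12 − 5) = −2.75, so p = 134 − 2.75q.
Supply slope = (128.9 − 97.4)/(12 − 5) = 4.5, so p = 74.9 + 4.5q.
Competitive equilibrium: 134 − 2.75q = 74.9 + 4.5q → q* = 8.15172, p* = 111.58276.
The subsidy lowers effective supply by 18: p = 56.9 + 4.5q.
New quantity: 134 − 2.75q = 56.9 + 4.5q → q' = 10.63448.
Overproduction Δq = 10.63448 − 8.15172 = 2.48276; wedge = subsidy = 18.
Deadweight loss = ½ × 2.48276 × 18 = 22.34.

22.34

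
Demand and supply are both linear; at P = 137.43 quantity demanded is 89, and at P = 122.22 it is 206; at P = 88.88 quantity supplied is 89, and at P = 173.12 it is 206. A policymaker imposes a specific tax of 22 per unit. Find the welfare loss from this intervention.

Demand slope = (122.22 − 137.43)/(206 − 89) = −0.13, so P = 149 − 0.13Q.
Supply slope = (173.12 − 88.88)/(206 − 89) = 0.72, so P = 24.8 + 0.72Q.
Competitive equilibrium: 149 − 0.13Q = 24.8 + 0.72Q → Q* = 146.1176, P* = 130.0047.
With the tax, the buyer price exceeds the seller price by 22: (149 − 0.13Q) − (24.8 + 0.72Q) = 22 → Q' = 120.2353.
ΔQ = 146.1176 − 120.2353 = 25.8823; the wedge equals the tax, 22.
DWL = ½ × 25.8823 × 22 = 284.71.

284.71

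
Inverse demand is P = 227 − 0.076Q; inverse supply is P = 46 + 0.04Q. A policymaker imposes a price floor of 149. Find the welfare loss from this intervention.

16540.85

Competitive equilibrium: 227 − 0.076Q = 46 + 0.04Q → Q* = 1560.3448, P* = 108.4138.
At the floor P = 149, quantity demanded = (227 − 149)/0.076 = 1026.3158.
Sellers' marginal cost at Q' = 1026.3158: 46 + 0.04·1026.3158 = 87.0526.
ΔQ = 1560.3448 − 1026.3158 = 534.029; wedge = 149 − 87.0526 = 61.9474.
DWL = ½ × 534.029 × 61.9474 = 16540.85.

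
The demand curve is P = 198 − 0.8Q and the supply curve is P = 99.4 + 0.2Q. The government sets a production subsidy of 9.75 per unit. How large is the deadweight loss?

Competitive equilibrium: 198 − 0.8Q = 99.4 + 0.2Q → Q* = 98.6, P* = 119.12.
The subsidy lowers effective supply by 9.75: P = 89.65 + 0.2Q.
New quantity: 198 − 0.8Q = 89.65 + 0.2Q → Q' = 108.35.
Overproduction ΔQ = 108.35 − 98.6 = 9.75; wedge = subsidy = 9.75.
DWL = ½ × 9.75 × 9.75 = 47.53.

47.53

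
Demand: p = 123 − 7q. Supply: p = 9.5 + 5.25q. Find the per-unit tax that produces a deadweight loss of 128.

Competitive equilibrium: 123 − 7q = 9.5 + 5.25q → q* = 9.2653, p* = 58.1429.
A tax t gives Δq = t/12.25 and wedge t, so DWL = t²/24.5.
t²/24.5 = 128 → t² = 3136 → t = 56.

56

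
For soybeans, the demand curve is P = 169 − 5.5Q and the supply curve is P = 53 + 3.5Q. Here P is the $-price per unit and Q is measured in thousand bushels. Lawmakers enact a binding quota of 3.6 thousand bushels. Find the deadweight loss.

$388.28 thousand

Competitive equilibrium: 169 − 5.5Q = 53 + 3.5Q → Q* = 12.8889, P* = 98.1111.
At Q = 3.6: demand price = 169 − 5.5·3.6 = 149.2; supply price = 53 + 3.5·3.6 = 65.6.
ΔQ = 12.8889 − 3.6 = 9.2889; wedge = 149.2 − 65.6 = 83.6.
Welfare loss = ½ × 9.2889 × 83.6 = $388.28 thousand.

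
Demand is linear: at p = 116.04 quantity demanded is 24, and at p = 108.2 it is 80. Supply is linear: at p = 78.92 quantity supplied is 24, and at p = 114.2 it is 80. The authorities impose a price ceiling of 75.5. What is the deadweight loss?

Demand slope = (108.2 − 116.04)/(80 − 24) = −0.14, so p = 119.4 − 0.14q.
Supply slope = (114.2 − 78.92)/(80 − 24) = 0.63, so p = 63.8 + 0.63q.
Competitive equilibrium: 119.4 − 0.14q = 63.8 + 0.63q → q* = 72.2078, p* = 109.2909.
At the ceiling p = 75.5, quantity supplied = (75.5 − 63.8)/0.63 = 18.5714.
Willingness to pay at q' = 18.5714: 119.4 − 0.14·18.5714 = 116.8.
Δq = 72.2078 − 18.5714 = 53.6364; wedge = 116.8 − 75.5 = 41.3.
DWL = ½ × 53.6364 × 41.3 = 1107.59.

1107.59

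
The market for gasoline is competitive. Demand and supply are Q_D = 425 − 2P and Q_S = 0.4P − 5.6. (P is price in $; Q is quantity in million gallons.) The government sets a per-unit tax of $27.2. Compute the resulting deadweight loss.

$123.31 million

In inverse form: demand P = 212.5 − 0.5Q, supply P = 14 + 2.5Q.
Competitive equilibrium: 212.5 − 0.5Q = 14 + 2.5Q → Q* = 66.1667, P* = 179.4167.
With the tax, the buyer price exceeds the seller price by 27.2: (212.5 − 0.5Q) − (14 + 2.5Q) = 27.2 → Q' = 57.1.
ΔQ = 66.1667 − 57.1 = 9.0667; the wedge equals the tax, 27.2.
Welfare loss = ½ × 9.0667 × 27.2 = $123.31 million.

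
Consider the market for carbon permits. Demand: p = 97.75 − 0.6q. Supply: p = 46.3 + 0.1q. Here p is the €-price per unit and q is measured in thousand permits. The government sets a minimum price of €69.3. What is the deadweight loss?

€238.12 thousand

Competitive equilibrium: 97.75 − 0.6q = 46.3 + 0.1q → q* = 73.5, p* = 53.65.
At the floor p = 69.3, quantity demanded = (97.75 − 69.3)/0.6 = 47.4167.
Sellers' marginal cost at q' = 47.4167: 46.3 + 0.1·47.4167 = 51.0417.
Δq = 73.5 − 47.4167 = 26.0833; wedge = 69.3 − 51.0417 = 18.2583.
Deadweight loss = ½ × 26.0833 × 18.2583 = €238.12 thousand.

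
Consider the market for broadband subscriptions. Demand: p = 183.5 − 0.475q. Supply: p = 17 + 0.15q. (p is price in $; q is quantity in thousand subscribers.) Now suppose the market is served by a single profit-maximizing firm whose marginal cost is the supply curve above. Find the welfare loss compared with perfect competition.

Competitive equilibrium: 183.5 − 0.475q = 17 + 0.15q → q* = 266.4, p* = 56.96.
Marginal revenue: MR = 183.5 − 0.95q. Set MR = MC: 183.5 − 0.95q = 17 + 0.15q → q_m = 151.3636.
Price p_m = 183.5 − 0.475·151.3636 = 111.6023; MC(q_m) = 17 + 0.15·151.3636 = 39.7045.
Competitive q* = 266.4, so Δq = 115.0364; wedge = 111.6023 − 39.7045 = 71.8978.
Welfare loss = ½ × 115.0364 × 71.8978 = $4135.43 thousand.

$4135.43 thousand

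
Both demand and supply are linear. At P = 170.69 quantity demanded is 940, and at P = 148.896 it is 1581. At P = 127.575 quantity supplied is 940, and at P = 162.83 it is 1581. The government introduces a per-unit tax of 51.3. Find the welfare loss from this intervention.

14784.78

Demand slope = (148.896 − 170.69)/(1581 − 940) = −0.034, so P = 202.65 − 0.034Q.
Supply slope = (162.83 − 127.575)/(1581 − 940) = 0.055, so P = 75.875 + 0.055Q.
Competitive equilibrium: 202.65 − 0.034Q = 75.875 + 0.055Q → Q* = 1424.4382, P* = 154.2191.
With the tax, the buyer price exceeds the seller price by 51.3: (202.65 − 0.034Q) − (75.875 + 0.055Q) = 51.3 → Q' = 848.0337.
ΔQ = 1424.4382 − 848.0337 = 576.4045; the wedge equals the tax, 51.3.
Deadweight loss = ½ × 576.4045 × 51.3 = 14784.78.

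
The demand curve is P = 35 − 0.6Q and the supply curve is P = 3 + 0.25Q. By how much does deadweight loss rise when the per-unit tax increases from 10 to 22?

Competitive equilibrium: 35 − 0.6Q = 3 + 0.25Q → Q* = 37.6471, P* = 12.4118.
For a per-unit tax t: ΔQ = t/0.85, so DWL = ½·t·(t/0.85) = t²/1.7.
At t = 10: DWL = 58.824. At t = 22: DWL = 284.706.
Increase = 284.706 − 58.824 = 225.88.

225.88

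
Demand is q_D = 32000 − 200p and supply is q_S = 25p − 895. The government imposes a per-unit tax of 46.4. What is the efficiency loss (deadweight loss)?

23921.78

In inverse form: demand p = 160 − 0.005q, supply p = 35.8 + 0.04q.
Competitive equilibrium: 160 − 0.005q = 35.8 + 0.04q → q* = 2760, p* = 146.2.
With the tax, the buyer price exceeds the seller price by 46.4: (160 − 0.005q) − (35.8 + 0.04q) = 46.4 → q' = 1728.8889.
Δq = 2760 − 1728.8889 = 1031.1111; the wedge equals the tax, 46.4.
DWL = ½ × 1031.1111 × 46.4 = 23921.78.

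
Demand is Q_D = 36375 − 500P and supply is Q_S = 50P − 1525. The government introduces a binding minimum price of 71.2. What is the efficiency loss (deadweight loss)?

In inverse form: demand P = 72.75 − 0.002Q, supply P = 30.5 + 0.02Q.
Competitive equilibrium: 72.75 − 0.002Q = 30.5 + 0.02Q → Q* = 1920.4545, P* = 68.9091.
At the floor P = 71.2, quantity demanded = (72.75 − 71.2)/0.002 = 775.
Sellers' marginal cost at Q' = 775: 30.5 + 0.02·775 = 46.
ΔQ = 1920.4545 − 775 = 1145.4545; wedge = 71.2 − 46 = 25.2.
Deadweight loss = ½ × 1145.4545 × 25.2 = 14432.73.

14432.73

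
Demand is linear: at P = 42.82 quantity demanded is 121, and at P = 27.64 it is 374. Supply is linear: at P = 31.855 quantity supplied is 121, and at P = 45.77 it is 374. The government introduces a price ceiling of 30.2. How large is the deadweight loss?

904.76

Demand slope = (27.64 − 42.82)/(374 − 121) = −0.06, so P = 50.08 − 0.06Q.
Supply slope = (45.77 − 31.855)/(374 − 121) = 0.055, so P = 25.2 + 0.055Q.
Competitive equilibrium: 50.08 − 0.06Q = 25.2 + 0.055Q → Q* = 216.3478, P* = 37.0991.
At the ceiling P = 30.2, quantity supplied = (30.2 − 25.2)/0.055 = 90.9091.
Willingness to pay at Q' = 90.9091: 50.08 − 0.06·90.9091 = 44.6255.
ΔQ = 216.3478 − 90.9091 = 125.4387; wedge = 44.6255 − 30.2 = 14.4255.
Deadweight loss = ½ × 125.4387 × 14.4255 = 904.76.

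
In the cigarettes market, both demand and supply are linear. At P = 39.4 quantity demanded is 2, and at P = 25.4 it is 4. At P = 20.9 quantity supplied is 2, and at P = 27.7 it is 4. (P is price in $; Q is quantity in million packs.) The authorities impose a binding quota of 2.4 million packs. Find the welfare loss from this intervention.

$9.89 million

Demand slope = (25.4 − 39.4)/(4 − 2) = −7, so P = 53.4 − 7Q.
Supply slope = (27.7 − 20.9)/(4 − 2) = 3.4, so P = 14.1 + 3.4Q.
Competitive equilibrium: 53.4 − 7Q = 14.1 + 3.4Q → Q* = 3.7788, P* = 26.9481.
At Q = 2.4: demand price = 53.4 − 7·2.4 = 36.6; supply price = 14.1 + 3.4·2.4 = 22.26.
ΔQ = 3.7788 − 2.4 = 1.3788; wedge = 36.6 − 22.26 = 14.34.
The triangle = ½ × 1.3788 × 14.34 = $9.89 million.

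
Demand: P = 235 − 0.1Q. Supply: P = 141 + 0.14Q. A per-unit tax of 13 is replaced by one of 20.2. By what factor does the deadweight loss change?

Competitive equilibrium: 235 − 0.1Q = 141 + 0.14Q → Q* = 391.6667, P* = 195.8333.
For a per-unit tax t: ΔQ = t/0.24, so DWL = ½·t·(t/0.24) = t²/0.48.
At t = 13: DWL = 352.083. At t = 20.2: DWL = 850.083.
Ratio = (20.2/13)² = 2.414.

2.414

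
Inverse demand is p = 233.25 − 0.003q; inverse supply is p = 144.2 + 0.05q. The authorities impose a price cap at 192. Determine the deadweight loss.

13897.90

Competitive equilibrium: 233.25 − 0.003q = 144.2 + 0.05q → q* = 1680.18868, p* = 228.20943.
At the ceiling p = 192, quantity supplied = (192 − 144.2)/0.05 = 956.
Willingness to pay at q' = 956: 233.25 − 0.003·956 = 230.382.
Δq = 1680.18868 − 956 = 724.18868; wedge = 230.382 − 192 = 38.382.
The triangle = ½ × 724.18868 × 38.382 = 13897.90.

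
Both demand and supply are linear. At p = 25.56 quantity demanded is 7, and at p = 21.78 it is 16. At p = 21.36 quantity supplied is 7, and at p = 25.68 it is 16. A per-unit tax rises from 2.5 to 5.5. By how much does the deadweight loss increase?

13.33

Demand slope = (21.78 − 25.56)/(16 − 7) = −0.42, so p = 28.5 − 0.42q.
Supply slope = (25.68 − 21.36)/(16 − 7) = 0.48, so p = 18 + 0.48q.
Competitive equilibrium: 28.5 − 0.42q = 18 + 0.48q → q* = 11.6667, p* = 23.6.
For a per-unit tax t: Δq = t/0.9, so DWL = ½·t·(t/0.9) = t²/1.8.
At t = 2.5: DWL = 3.472. At t = 5.5: DWL = 16.806.
Increase = 16.806 − 3.472 = 13.33.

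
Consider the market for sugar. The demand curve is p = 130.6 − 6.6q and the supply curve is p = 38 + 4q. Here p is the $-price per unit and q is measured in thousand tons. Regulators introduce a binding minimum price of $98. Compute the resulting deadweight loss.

$76.39 thousand

Competitive equilibrium: 130.6 − 6.6q = 38 + 4q → q* = 8.7358, p* = 72.9434.
At the floor p = 98, quantity demanded = (130.6 − 98)/6.6 = 4.9394.
Sellers' marginal cost at q' = 4.9394: 38 + 4·4.9394 = 57.7576.
Δq = 8.7358 − 4.9394 = 3.7964; wedge = 98 − 57.7576 = 40.2424.
Deadweight loss = ½ × 3.7964 × 40.2424 = $76.39 thousand.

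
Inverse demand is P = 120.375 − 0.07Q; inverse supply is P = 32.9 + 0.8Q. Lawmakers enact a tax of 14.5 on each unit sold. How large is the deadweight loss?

Competitive equilibrium: 120.375 − 0.07Q = 32.9 + 0.8Q → Q* = 100.546, P* = 113.3368.
With the tax, the buyer price exceeds the seller price by 14.5: (120.375 − 0.07Q) − (32.9 + 0.8Q) = 14.5 → Q' = 83.8793.
ΔQ = 100.546 − 83.8793 = 16.6667; the wedge equals the tax, 14.5.
Deadweight loss = ½ × 16.6667 × 14.5 = 120.83.

120.83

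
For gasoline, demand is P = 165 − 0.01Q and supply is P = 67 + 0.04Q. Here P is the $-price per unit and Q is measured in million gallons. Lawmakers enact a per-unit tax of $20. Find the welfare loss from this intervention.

$4000 million

Competitive equilibrium: 165 − 0.01Q = 67 + 0.04Q → Q* = 1960, P* = 145.4.
With the tax, the buyer price exceeds the seller price by 20: (165 − 0.01Q) − (67 + 0.04Q) = 20 → Q' = 1560.
ΔQ = 1960 − 1560 = 400; the wedge equals the tax, 20.
Deadweight loss = ½ × 400 × 20 = $4000 million.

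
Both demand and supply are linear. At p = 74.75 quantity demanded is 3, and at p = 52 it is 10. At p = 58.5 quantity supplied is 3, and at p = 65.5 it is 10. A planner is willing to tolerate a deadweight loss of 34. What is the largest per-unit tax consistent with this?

Demand slope = (52 − 74.75)/(10 − 3) = −3.25, so p = 84.5 − 3.25q.
Supply slope = (65.5 − 58.5)/(10 − 3) = 1, so p = 55.5 + q.
Competitive equilibrium: 84.5 − 3.25q = 55.5 + q → q* = 6.8235, p* = 62.3235.
A tax t gives Δq = t/4.25 and wedge t, so DWL = t²/8.5.
t²/8.5 = 34 → t² = 289 → t = 17.

17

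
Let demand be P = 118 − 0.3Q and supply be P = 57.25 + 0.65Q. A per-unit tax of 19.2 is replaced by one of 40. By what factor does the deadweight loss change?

4.340

Competitive equilibrium: 118 − 0.3Q = 57.25 + 0.65Q → Q* = 63.9474, P* = 98.8158.
For a per-unit tax t: ΔQ = t/0.95, so DWL = ½·t·(t/0.95) = t²/1.9.
At t = 19.2: DWL = 194.021. At t = 40: DWL = 842.105.
Ratio = (40/19.2)² = 4.340.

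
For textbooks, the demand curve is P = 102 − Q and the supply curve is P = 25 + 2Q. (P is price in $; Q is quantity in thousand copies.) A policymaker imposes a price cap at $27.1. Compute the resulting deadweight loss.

$908.97 thousand

Competitive equilibrium: 102 − Q = 25 + 2Q → Q* = 25.6667, P* = 76.3333.
At the ceiling P = 27.1, quantity supplied = (27.1 − 25)/2 = 1.05.
Willingness to pay at Q' = 1.05: 102 − 1·1.05 = 100.95.
ΔQ = 25.6667 − 1.05 = 24.6167; wedge = 100.95 − 27.1 = 73.85.
The triangle = ½ × 24.6167 × 73.85 = $908.97 thousand.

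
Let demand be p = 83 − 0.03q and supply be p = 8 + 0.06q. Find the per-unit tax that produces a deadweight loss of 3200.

Competitive equilibrium: 83 − 0.03q = 8 + 0.06q → q* = 833.3333, p* = 58.
A tax t gives Δq = t/0.09 and wedge t, so DWL = t²/0.18.
t²/0.18 = 3200 → t² = 576 → t = 24.

24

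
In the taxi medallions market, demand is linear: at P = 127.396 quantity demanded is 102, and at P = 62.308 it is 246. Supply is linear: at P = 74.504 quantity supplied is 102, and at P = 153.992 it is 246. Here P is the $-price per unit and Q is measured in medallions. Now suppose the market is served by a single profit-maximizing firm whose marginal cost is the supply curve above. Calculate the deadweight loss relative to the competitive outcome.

$1157.53

Demand slope = (62.308 − 127.396)/(246 − 102) = −0.452, so P = 173.5 − 0.452Q.
Supply slope = (153.992 − 74.504)/(246 − 102) = 0.552, so P = 18.2 + 0.552Q.
Competitive equilibrium: 173.5 − 0.452Q = 18.2 + 0.552Q → Q* = 154.6813, P* = 103.5841.
Marginal revenue: MR = 173.5 − 0.904Q. Set MR = MC: 173.5 − 0.904Q = 18.2 + 0.552Q → Q_m = 106.6621.
Price P_m = 173.5 − 0.452·106.6621 = 125.2887; MC(Q_m) = 18.2 + 0.552·106.6621 = 77.0775.
Competitive Q* = 154.6813, so ΔQ = 48.0192; wedge = 125.2887 − 77.0775 = 48.2112.
The triangle = ½ × 48.0192 × 48.2112 = $1157.53.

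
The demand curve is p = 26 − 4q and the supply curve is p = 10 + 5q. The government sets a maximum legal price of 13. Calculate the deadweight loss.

Competitive equilibrium: 26 − 4q = 10 + 5q → q* = 1.7778, p* = 18.8889.
At the ceiling p = 13, quantity supplied = (13 − 10)/5 = 0.6.
Willingness to pay at q' = 0.6: 26 − 4·0.6 = 23.6.
Δq = 1.7778 − 0.6 = 1.1778; wedge = 23.6 − 13 = 10.6.
Welfare loss = ½ × 1.1778 × 10.6 = 6.24.

6.24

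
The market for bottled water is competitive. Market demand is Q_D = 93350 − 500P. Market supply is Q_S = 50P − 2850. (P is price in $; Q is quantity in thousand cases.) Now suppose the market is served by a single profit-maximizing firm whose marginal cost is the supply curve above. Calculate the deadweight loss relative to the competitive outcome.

In inverse form: demand P = 186.7 − 0.002Q, supply P = 57 + 0.02Q.
Competitive equilibrium: 186.7 − 0.002Q = 57 + 0.02Q → Q* = 5895.45455, P* = 174.90909.
Marginal revenue: MR = 186.7 − 0.004Q. Set MR = MC: 186.7 − 0.004Q = 57 + 0.02Q → Q_m = 5404.16667.
Price P_m = 186.7 − 0.002·5404.16667 = 175.89167; MC(Q_m) = 57 + 0.02·5404.16667 = 165.08333.
Competitive Q* = 5895.45455, so ΔQ = 491.28788; wedge = 175.89167 − 165.08333 = 10.80834.
DWL = ½ × 491.28788 × 10.80834 = $2655 thousand.

$2655 thousand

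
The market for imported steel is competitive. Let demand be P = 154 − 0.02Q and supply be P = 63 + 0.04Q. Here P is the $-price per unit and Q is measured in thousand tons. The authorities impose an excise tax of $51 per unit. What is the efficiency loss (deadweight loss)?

$21675 thousand

Competitive equilibrium: 154 − 0.02Q = 63 + 0.04Q → Q* = 1516.6667, P* = 123.6667.
With the tax, the buyer price exceeds the seller price by 51: (154 − 0.02Q) − (63 + 0.04Q) = 51 → Q' = 666.6667.
ΔQ = 1516.6667 − 666.6667 = 850; the wedge equals the tax, 51.
Welfare loss = ½ × 850 × 51 = $21675 thousand.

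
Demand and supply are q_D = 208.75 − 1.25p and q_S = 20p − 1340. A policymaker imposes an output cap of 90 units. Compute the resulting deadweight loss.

324.85

In inverse form: demand p = 167 − 0.8q, supply p = 67 + 0.05q.
Competitive equilibrium: 167 − 0.8q = 67 + 0.05q → q* = 117.6471, p* = 72.8824.
At q = 90: demand price = 167 − 0.8·90 = 95; supply price = 67 + 0.05·90 = 71.5.
Δq = 117.6471 − 90 = 27.6471; wedge = 95 − 71.5 = 23.5.
Welfare loss = ½ × 27.6471 × 23.5 = 324.85.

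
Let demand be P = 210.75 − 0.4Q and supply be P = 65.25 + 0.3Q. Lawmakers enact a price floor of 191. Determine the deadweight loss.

Competitive equilibrium: 210.75 − 0.4Q = 65.25 + 0.3Q → Q* = 207.85714, P* = 127.60714.
At the floor P = 191, quantity demanded = (210.75 − 191)/0.4 = 49.375.
Sellers' marginal cost at Q' = 49.375: 65.25 + 0.3·49.375 = 80.0625.
ΔQ = 207.85714 − 49.375 = 158.48214; wedge = 191 − 80.0625 = 110.9375.
The triangle = ½ × 158.48214 × 110.9375 = 8790.81.

8790.81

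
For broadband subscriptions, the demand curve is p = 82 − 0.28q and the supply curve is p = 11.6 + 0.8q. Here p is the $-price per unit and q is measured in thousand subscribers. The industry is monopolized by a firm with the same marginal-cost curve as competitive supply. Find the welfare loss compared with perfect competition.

Competitive equilibrium: 82 − 0.28q = 11.6 + 0.8q → q* = 65.1852, p* = 63.7481.
Marginal revenue: MR = 82 − 0.56q. Set MR = MC: 82 − 0.56q = 11.6 + 0.8q → q_m = 51.7647.
Price p_m = 82 − 0.28·51.7647 = 67.5059; MC(q_m) = 11.6 + 0.8·51.7647 = 53.0118.
Competitive q* = 65.1852, so Δq = 13.4205; wedge = 67.5059 − 53.0118 = 14.4941.
DWL = ½ × 13.4205 × 14.4941 = $97.26 thousand.

$97.26 thousand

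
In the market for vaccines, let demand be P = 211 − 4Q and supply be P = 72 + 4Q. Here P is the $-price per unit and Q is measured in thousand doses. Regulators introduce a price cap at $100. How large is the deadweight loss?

Competitive equilibrium: 211 − 4Q = 72 + 4Q → Q* = 17.375, P* = 141.5.
At the ceiling P = 100, quantity supplied = (100 − 72)/4 = 7.
Willingness to pay at Q' = 7: 211 − 4·7 = 183.
ΔQ = 17.375 − 7 = 10.375; wedge = 183 − 100 = 83.
Welfare loss = ½ × 10.375 × 83 = $430.56 thousand.

$430.56 thousand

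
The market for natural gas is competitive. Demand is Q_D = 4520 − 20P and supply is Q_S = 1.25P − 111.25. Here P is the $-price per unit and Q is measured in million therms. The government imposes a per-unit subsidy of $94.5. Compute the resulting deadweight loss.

In inverse form: demand P = 226 − 0.05Q, supply P = 89 + 0.8Q.
Competitive equilibrium: 226 − 0.05Q = 89 + 0.8Q → Q* = 161.17647, P* = 217.94118.
The subsidy lowers effective supply by 94.5: P = 0.8Q − 5.5.
New quantity: 226 − 0.05Q = 0.8Q − 5.5 → Q' = 272.35294.
Overproduction ΔQ = 272.35294 − 161.17647 = 111.17647; wedge = subsidy = 94.5.
The triangle = ½ × 111.17647 × 94.5 = $5253.09 million.

$5253.09 million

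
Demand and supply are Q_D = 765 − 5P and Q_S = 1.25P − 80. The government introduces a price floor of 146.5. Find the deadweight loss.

1596.125

In inverse form: demand P = 153 − 0.2Q, supply P = 64 + 0.8Q.
Competitive equilibrium: 153 − 0.2Q = 64 + 0.8Q → Q* = 89, P* = 135.2.
At the floor P = 146.5, quantity demanded = (153 − 146.5)/0.2 = 32.5.
Sellers' marginal cost at Q' = 32.5: 64 + 0.8·32.5 = 90.
ΔQ = 89 − 32.5 = 56.5; wedge = 146.5 − 90 = 56.5.
Deadweight loss = ½ × 56.5 × 56.5 = 1596.125.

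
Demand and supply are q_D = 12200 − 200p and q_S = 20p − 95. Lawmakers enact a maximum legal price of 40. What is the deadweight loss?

In inverse form: demand p = 61 − 0.005q, supply p = 4.75 + 0.05q.
Competitive equilibrium: 61 − 0.005q = 4.75 + 0.05q → q* = 1022.7273, p* = 55.8864.
At the ceiling p = 40, quantity supplied = (40 − 4.75)/0.05 = 705.
Willingness to pay at q' = 705: 61 − 0.005·705 = 57.475.
Δq = 1022.7273 − 705 = 317.7273; wedge = 57.475 − 40 = 17.475.
The triangle = ½ × 317.7273 × 17.475 = 2776.14.

2776.14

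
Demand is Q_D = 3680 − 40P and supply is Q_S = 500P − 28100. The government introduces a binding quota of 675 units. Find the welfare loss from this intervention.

5720.01

In inverse form: demand P = 92 − 0.025Q, supply P = 56.2 + 0.002Q.
Competitive equilibrium: 92 − 0.025Q = 56.2 + 0.002Q → Q* = 1325.9259, P* = 58.8519.
At Q = 675: demand price = 92 − 0.025·675 = 75.125; supply price = 56.2 + 0.002·675 = 57.55.
ΔQ = 1325.9259 − 675 = 650.9259; wedge = 75.125 − 57.55 = 17.575.
Deadweight loss = ½ × 650.9259 × 17.575 = 5720.01.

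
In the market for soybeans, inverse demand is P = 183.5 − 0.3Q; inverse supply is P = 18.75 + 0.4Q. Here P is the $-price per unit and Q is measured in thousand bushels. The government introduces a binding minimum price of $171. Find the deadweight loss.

$13130.60 thousand

Competitive equilibrium: 183.5 − 0.3Q = 18.75 + 0.4Q → Q* = 235.35714, P* = 112.89286.
At the floor P = 171, quantity demanded = (183.5 − 171)/0.3 = 41.66667.
Sellers' marginal cost at Q' = 41.66667: 18.75 + 0.4·41.66667 = 35.41667.
ΔQ = 235.35714 − 41.66667 = 193.69047; wedge = 171 − 35.41667 = 135.58333.
Deadweight loss = ½ × 193.69047 × 135.58333 = $13130.60 thousand.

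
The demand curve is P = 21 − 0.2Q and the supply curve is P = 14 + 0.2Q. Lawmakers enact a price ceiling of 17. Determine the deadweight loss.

Competitive equilibrium: 21 − 0.2Q = 14 + 0.2Q → Q* = 17.5, P* = 17.5.
At the ceiling P = 17, quantity supplied = (17 − 14)/0.2 = 15.
Willingness to pay at Q' = 15: 21 − 0.2·15 = 18.
ΔQ = 17.5 − 15 = 2.5; wedge = 18 − 17 = 1.
Deadweight loss = ½ × 2.5 × 1 = 1.25.

1.25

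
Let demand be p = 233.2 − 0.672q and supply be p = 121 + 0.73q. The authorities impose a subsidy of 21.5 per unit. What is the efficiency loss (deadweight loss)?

Competitive equilibrium: 233.2 − 0.672q = 121 + 0.73q → q* = 80.0285, p* = 179.4208.
The subsidy lowers effective supply by 21.5: p = 99.5 + 0.73q.
New quantity: 233.2 − 0.672q = 99.5 + 0.73q → q' = 95.3638.
Overproduction Δq = 95.3638 − 80.0285 = 15.3353; wedge = subsidy = 21.5.
The triangle = ½ × 15.3353 × 21.5 = 164.85.

164.85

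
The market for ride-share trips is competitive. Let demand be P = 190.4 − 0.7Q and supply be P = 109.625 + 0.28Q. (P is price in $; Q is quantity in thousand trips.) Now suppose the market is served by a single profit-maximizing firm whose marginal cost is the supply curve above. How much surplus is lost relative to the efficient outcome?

Competitive equilibrium: 190.4 − 0.7Q = 109.625 + 0.28Q → Q* = 82.4235, P* = 132.7036.
Marginal revenue: MR = 190.4 − 1.4Q. Set MR = MC: 190.4 − 1.4Q = 109.625 + 0.28Q → Q_m = 48.0804.
Price P_m = 190.4 − 0.7·48.0804 = 156.7437; MC(Q_m) = 109.625 + 0.28·48.0804 = 123.0875.
Competitive Q* = 82.4235, so ΔQ = 34.3431; wedge = 156.7437 − 123.0875 = 33.6562.
Deadweight loss = ½ × 34.3431 × 33.6562 = $577.93 thousand.

$577.93 thousand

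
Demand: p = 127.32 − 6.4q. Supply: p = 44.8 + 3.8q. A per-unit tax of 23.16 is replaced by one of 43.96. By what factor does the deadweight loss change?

3.603

Competitive equilibrium: 127.32 − 6.4q = 44.8 + 3.8q → q* = 8.0902, p* = 75.5427.
For a per-unit tax t: Δq = t/10.2, so DWL = ½·t·(t/10.2) = t²/20.4.
At t = 23.16: DWL = 26.293. At t = 43.96: DWL = 94.729.
Ratio = (43.96/23.16)² = 3.603.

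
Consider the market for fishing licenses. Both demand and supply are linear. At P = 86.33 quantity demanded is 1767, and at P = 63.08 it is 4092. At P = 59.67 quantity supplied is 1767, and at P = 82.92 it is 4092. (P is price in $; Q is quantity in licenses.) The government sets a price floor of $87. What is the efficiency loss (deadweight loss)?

Demand slope = (63.08 − 86.33)/(4092 − 1767) = −0.01, so P = 104 − 0.01Q.
Supply slope = (82.92 − 59.67)/(4092 − 1767) = 0.01, so P = 42 + 0.01Q.
Competitive equilibrium: 104 − 0.01Q = 42 + 0.01Q → Q* = 3100, P* = 73.
At the floor P = 87, quantity demanded = (104 − 87)/0.01 = 1700.
Sellers' marginal cost at Q' = 1700: 42 + 0.01·1700 = 59.
ΔQ = 3100 − 1700 = 1400; wedge = 87 − 59 = 28.
The triangle = ½ × 1400 × 28 = $19600.

$19600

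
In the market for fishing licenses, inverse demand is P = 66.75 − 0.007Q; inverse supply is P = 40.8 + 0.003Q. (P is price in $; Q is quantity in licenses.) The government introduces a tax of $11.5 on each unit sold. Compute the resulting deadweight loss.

Competitive equilibrium: 66.75 − 0.007Q = 40.8 + 0.003Q → Q* = 2595, P* = 48.585.
With the tax, the buyer price exceeds the seller price by 11.5: (66.75 − 0.007Q) − (40.8 + 0.003Q) = 11.5 → Q' = 1445.
ΔQ = 2595 − 1445 = 1150; the wedge equals the tax, 11.5.
The triangle = ½ × 1150 × 11.5 = $6612.50.

$6612.50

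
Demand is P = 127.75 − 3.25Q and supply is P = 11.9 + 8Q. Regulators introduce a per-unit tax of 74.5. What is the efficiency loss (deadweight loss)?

246.68

Competitive equilibrium: 127.75 − 3.25Q = 11.9 + 8Q → Q* = 10.2978, P* = 94.2822.
With the tax, the buyer price exceeds the seller price by 74.5: (127.75 − 3.25Q) − (11.9 + 8Q) = 74.5 → Q' = 3.6756.
ΔQ = 10.2978 − 3.6756 = 6.6222; the wedge equals the tax, 74.5.
Deadweight loss = ½ × 6.6222 × 74.5 = 246.68.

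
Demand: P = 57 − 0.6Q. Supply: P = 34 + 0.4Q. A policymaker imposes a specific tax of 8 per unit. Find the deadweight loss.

Competitive equilibrium: 57 − 0.6Q = 34 + 0.4Q → Q* = 23, P* = 43.2.
With the tax, the buyer price exceeds the seller price by 8: (57 − 0.6Q) − (34 + 0.4Q) = 8 → Q' = 15.
ΔQ = 23 − 15 = 8; the wedge equals the tax, 8.
Deadweight loss = ½ × 8 × 8 = 32.

32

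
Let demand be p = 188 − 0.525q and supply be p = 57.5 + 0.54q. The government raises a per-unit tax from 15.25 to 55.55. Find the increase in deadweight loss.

Competitive equilibrium: 188 − 0.525q = 57.5 + 0.54q → q* = 122.5352, p* = 123.669.
For a per-unit tax t: Δq = t/1.065, so DWL = ½·t·(t/1.065) = t²/2.13.
At t = 15.25: DWL = 109.184. At t = 55.55: DWL = 1448.734.
Increase = 1448.734 − 109.184 = 1339.55.

1339.55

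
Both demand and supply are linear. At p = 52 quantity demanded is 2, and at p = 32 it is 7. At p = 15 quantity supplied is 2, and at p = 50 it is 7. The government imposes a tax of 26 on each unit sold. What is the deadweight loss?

Demand slope = (32 − 52)/(7 − 2) = −4, so p = 60 − 4q.
Supply slope = (50 − 15)/(7 − 2) = 7, so p = 1 + 7q.
Competitive equilibrium: 60 − 4q = 1 + 7q → q* = 5.3636, p* = 38.5455.
With the tax, the buyer price exceeds the seller price by 26: (60 − 4q) − (1 + 7q) = 26 → q' = 3.
Δq = 5.3636 − 3 = 2.3636; the wedge equals the tax, 26.
DWL = ½ × 2.3636 × 26 = 30.73.

30.73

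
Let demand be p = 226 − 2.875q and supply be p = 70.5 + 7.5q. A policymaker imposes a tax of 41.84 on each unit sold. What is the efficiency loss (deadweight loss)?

Competitive equilibrium: 226 − 2.875q = 70.5 + 7.5q → q* = 14.988, p* = 182.9096.
With the tax, the buyer price exceeds the seller price by 41.84: (226 − 2.875q) − (70.5 + 7.5q) = 41.84 → q' = 10.9552.
Δq = 14.988 − 10.9552 = 4.0328; the wedge equals the tax, 41.84.
Welfare loss = ½ × 4.0328 × 41.84 = 84.37.

84.37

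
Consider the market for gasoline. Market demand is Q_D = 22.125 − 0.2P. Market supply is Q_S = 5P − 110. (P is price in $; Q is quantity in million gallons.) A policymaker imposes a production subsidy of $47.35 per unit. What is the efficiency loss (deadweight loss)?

In inverse form: demand P = 110.625 − 5Q, supply P = 22 + 0.2Q.
Competitive equilibrium: 110.625 − 5Q = 22 + 0.2Q → Q* = 17.0433, P* = 25.4087.
The subsidy lowers effective supply by 47.35: P = 0.2Q − 25.35.
New quantity: 110.625 − 5Q = 0.2Q − 25.35 → Q' = 26.149.
Overproduction ΔQ = 26.149 − 17.0433 = 9.1057; wedge = subsidy = 47.35.
Welfare loss = ½ × 9.1057 × 47.35 = $215.58 million.

$215.58 million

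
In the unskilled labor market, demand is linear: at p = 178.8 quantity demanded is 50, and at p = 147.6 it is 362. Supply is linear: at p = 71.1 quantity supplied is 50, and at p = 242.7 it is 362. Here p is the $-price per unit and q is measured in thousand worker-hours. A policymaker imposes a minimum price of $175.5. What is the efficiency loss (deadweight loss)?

Demand slope = (147.6 − 178.8)/(362 − 50) = −0.1, so p = 183.8 − 0.1q.
Supply slope = (242.7 − 71.1)/(362 − 50) = 0.55, so p = 43.6 + 0.55q.
Competitive equilibrium: 183.8 − 0.1q = 43.6 + 0.55q → q* = 215.6923, p* = 162.2308.
At the floor p = 175.5, quantity demanded = (183.8 − 175.5)/0.1 = 83.
Sellers' marginal cost at q' = 83: 43.6 + 0.55·83 = 89.25.
Δq = 215.6923 − 83 = 132.6923; wedge = 175.5 − 89.25 = 86.25.
Deadweight loss = ½ × 132.6923 × 86.25 = $5722.36 thousand.

$5722.36 thousand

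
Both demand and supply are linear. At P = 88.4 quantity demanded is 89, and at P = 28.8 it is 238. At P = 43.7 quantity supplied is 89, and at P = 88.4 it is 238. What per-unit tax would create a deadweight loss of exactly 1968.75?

52.5

Demand slope = (28.8 − 88.4)/(238 − 89) = −0.4, so P = 124 − 0.4Q.
Supply slope = (88.4 − 43.7)/(238 − 89) = 0.3, so P = 17 + 0.3Q.
Competitive equilibrium: 124 − 0.4Q = 17 + 0.3Q → Q* = 152.8571, P* = 62.8571.
A tax t gives ΔQ = t/0.7 and wedge t, so DWL = t²/1.4.
t²/1.4 = 1968.75 → t² = 2756.25 → t = 52.5.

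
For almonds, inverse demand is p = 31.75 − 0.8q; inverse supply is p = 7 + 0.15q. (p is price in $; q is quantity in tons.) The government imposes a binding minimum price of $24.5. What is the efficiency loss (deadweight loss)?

$137.12

Competitive equilibrium: 31.75 − 0.8q = 7 + 0.15q → q* = 26.0526, p* = 10.9079.
At the floor p = 24.5, quantity demanded = (31.75 − 24.5)/0.8 = 9.0625.
Sellers' marginal cost at q' = 9.0625: 7 + 0.15·9.0625 = 8.3594.
Δq = 26.0526 − 9.0625 = 16.9901; wedge = 24.5 − 8.3594 = 16.1406.
DWL = ½ × 16.9901 × 16.1406 = $137.12.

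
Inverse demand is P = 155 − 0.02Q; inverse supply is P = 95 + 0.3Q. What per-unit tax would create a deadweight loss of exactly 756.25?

22

Competitive equilibrium: 155 − 0.02Q = 95 + 0.3Q → Q* = 187.5, P* = 151.25.
A tax t gives ΔQ = t/0.32 and wedge t, so DWL = t²/0.64.
t²/0.64 = 756.25 → t² = 484 → t = 22.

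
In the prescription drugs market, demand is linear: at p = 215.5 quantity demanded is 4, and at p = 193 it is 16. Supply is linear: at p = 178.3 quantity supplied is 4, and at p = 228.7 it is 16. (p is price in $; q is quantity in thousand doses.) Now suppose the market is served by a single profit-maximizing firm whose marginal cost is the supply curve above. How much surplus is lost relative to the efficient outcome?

Demand slope = (193 − 215.5)/(16 − 4) = −1.875, so p = 223 − 1.875q.
Supply slope = (228.7 − 178.3)/(16 − 4) = 4.2, so p = 161.5 + 4.2q.
Competitive equilibrium: 223 − 1.875q = 161.5 + 4.2q → q* = 10.1235, p* = 204.0185.
Marginal revenue: MR = 223 − 3.75q. Set MR = MC: 223 − 3.75q = 161.5 + 4.2q → q_m = 7.7358.
Price p_m = 223 − 1.875·7.7358 = 208.4954; MC(q_m) = 161.5 + 4.2·7.7358 = 193.9904.
Competitive q* = 10.1235, so Δq = 2.3877; wedge = 208.4954 − 193.9904 = 14.505.
Welfare loss = ½ × 2.3877 × 14.505 = $17.32 thousand.

$17.32 thousand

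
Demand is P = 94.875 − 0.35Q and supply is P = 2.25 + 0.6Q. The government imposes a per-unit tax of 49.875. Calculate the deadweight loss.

Competitive equilibrium: 94.875 − 0.35Q = 2.25 + 0.6Q → Q* = 97.5, P* = 60.75.
With the tax, the buyer price exceeds the seller price by 49.875: (94.875 − 0.35Q) − (2.25 + 0.6Q) = 49.875 → Q' = 45.
ΔQ = 97.5 − 45 = 52.5; the wedge equals the tax, 49.875.
DWL = ½ × 52.5 × 49.875 = 1309.22.

1309.22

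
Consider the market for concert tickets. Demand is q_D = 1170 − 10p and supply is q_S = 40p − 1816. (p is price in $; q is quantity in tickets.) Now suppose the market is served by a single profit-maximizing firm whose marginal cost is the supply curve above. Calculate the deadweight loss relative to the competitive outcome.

$4050.62

In inverse form: demand p = 117 − 0.1q, supply p = 45.4 + 0.025q.
Competitive equilibrium: 117 − 0.1q = 45.4 + 0.025q → q* = 572.8, p* = 59.72.
Marginal revenue: MR = 117 − 0.2q. Set MR = MC: 117 − 0.2q = 45.4 + 0.025q → q_m = 318.22222.
Price p_m = 117 − 0.1·318.22222 = 85.17778; MC(q_m) = 45.4 + 0.025·318.22222 = 53.35556.
Competitive q* = 572.8, so Δq = 254.57778; wedge = 85.17778 − 53.35556 = 31.82222.
The triangle = ½ × 254.57778 × 31.82222 = $4050.62.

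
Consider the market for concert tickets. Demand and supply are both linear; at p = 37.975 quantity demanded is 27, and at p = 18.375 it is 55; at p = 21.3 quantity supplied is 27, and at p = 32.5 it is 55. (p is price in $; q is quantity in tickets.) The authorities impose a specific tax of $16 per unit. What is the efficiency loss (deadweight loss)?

$116.36

Demand slope = (18.375 − 37.975)/(55 − 27) = −0.7, so p = 56.875 − 0.7q.
Supply slope = (32.5 − 21.3)/(55 − 27) = 0.4, so p = 10.5 + 0.4q.
Competitive equilibrium: 56.875 − 0.7q = 10.5 + 0.4q → q* = 42.1591, p* = 27.3636.
With the tax, the buyer price exceeds the seller price by 16: (56.875 − 0.7q) − (10.5 + 0.4q) = 16 → q' = 27.6136.
Δq = 42.1591 − 27.6136 = 14.5455; the wedge equals the tax, 16.
Deadweight loss = ½ × 14.5455 × 16 = $116.36.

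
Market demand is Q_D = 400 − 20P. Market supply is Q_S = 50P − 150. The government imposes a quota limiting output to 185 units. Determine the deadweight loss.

117.16

In inverse form: demand P = 20 − 0.05Q, supply P = 3 + 0.02Q.
Competitive equilibrium: 20 − 0.05Q = 3 + 0.02Q → Q* = 242.8571, P* = 7.8571.
At Q = 185: demand price = 20 − 0.05·185 = 10.75; supply price = 3 + 0.02·185 = 6.7.
ΔQ = 242.8571 − 185 = 57.8571; wedge = 10.75 − 6.7 = 4.05.
Welfare loss = ½ × 57.8571 × 4.05 = 117.16.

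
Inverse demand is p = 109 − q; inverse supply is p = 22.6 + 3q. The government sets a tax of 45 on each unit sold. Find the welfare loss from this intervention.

Competitive equilibrium: 109 − q = 22.6 + 3q → q* = 21.6, p* = 87.4.
With the tax, the buyer price exceeds the seller price by 45: (109 − q) − (22.6 + 3q) = 45 → q' = 10.35.
Δq = 21.6 − 10.35 = 11.25; the wedge equals the tax, 45.
Welfare loss = ½ × 11.25 × 45 = 253.125.

253.125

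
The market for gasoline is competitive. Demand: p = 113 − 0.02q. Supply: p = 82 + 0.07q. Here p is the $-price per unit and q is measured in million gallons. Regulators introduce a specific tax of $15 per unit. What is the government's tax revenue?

$2666.67 million

Competitive equilibrium: 113 − 0.02q = 82 + 0.07q → q* = 344.4444, p* = 106.1111.
With the tax, the buyer price exceeds the seller price by 15: (113 − 0.02q) − (82 + 0.07q) = 15 → q' = 177.7778.
Tax revenue = 15 × 177.7778 = $2666.67 million.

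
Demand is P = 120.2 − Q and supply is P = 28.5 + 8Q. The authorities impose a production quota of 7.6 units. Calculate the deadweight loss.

30.16

Competitive equilibrium: 120.2 − Q = 28.5 + 8Q → Q* = 10.1889, P* = 110.0111.
At Q = 7.6: demand price = 120.2 − 1·7.6 = 112.6; supply price = 28.5 + 8·7.6 = 89.3.
ΔQ = 10.1889 − 7.6 = 2.5889; wedge = 112.6 − 89.3 = 23.3.
Welfare loss = ½ × 2.5889 × 23.3 = 30.16.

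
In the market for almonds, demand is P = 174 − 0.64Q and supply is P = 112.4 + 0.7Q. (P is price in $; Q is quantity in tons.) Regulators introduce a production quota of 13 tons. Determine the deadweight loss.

$728.31

Competitive equilibrium: 174 − 0.64Q = 112.4 + 0.7Q → Q* = 45.9701, P* = 144.5791.
At Q = 13: demand price = 174 − 0.64·13 = 165.68; supply price = 112.4 + 0.7·13 = 121.5.
ΔQ = 45.9701 − 13 = 32.9701; wedge = 165.68 − 121.5 = 44.18.
DWL = ½ × 32.9701 × 44.18 = $728.31.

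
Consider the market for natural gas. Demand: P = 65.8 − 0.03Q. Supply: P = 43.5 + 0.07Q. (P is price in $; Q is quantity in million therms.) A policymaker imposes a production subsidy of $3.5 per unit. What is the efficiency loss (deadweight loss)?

Competitive equilibrium: 65.8 − 0.03Q = 43.5 + 0.07Q → Q* = 223, P* = 59.11.
The subsidy lowers effective supply by 3.5: P = 40 + 0.07Q.
New quantity: 65.8 − 0.03Q = 40 + 0.07Q → Q' = 258.
Overproduction ΔQ = 258 − 223 = 35; wedge = subsidy = 3.5.
DWL = ½ × 35 × 3.5 = $61.25 million.

$61.25 million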